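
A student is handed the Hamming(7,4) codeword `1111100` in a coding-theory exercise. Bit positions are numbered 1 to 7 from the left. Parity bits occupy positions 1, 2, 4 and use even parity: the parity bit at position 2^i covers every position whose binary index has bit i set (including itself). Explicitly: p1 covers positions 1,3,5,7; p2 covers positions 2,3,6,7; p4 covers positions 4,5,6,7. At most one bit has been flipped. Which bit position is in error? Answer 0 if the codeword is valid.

1

s1: b1⊕b3⊕b5⊕b7 = 1⊕1⊕1⊕0 = 1
s2: b2⊕b3⊕b6⊕b7 = 1⊕1⊕0⊕0 = 0
s4: b4⊕b5⊕b6⊕b7 = 1⊕1⊕0⊕0 = 0
Syndrome (s4...s1) = 001 → position 1.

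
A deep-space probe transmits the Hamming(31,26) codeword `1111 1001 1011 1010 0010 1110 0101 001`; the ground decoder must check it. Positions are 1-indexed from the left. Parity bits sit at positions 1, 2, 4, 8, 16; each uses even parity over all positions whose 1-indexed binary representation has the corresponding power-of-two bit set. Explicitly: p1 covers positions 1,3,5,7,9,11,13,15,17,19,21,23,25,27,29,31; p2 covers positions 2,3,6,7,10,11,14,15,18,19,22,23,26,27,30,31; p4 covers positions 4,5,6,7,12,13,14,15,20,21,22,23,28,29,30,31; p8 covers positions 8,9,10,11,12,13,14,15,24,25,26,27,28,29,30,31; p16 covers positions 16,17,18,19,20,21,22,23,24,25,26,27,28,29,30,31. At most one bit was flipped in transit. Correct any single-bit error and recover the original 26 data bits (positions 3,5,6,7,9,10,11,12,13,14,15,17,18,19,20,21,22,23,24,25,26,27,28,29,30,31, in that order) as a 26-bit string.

s1: b1⊕b3⊕b5⊕b7⊕b9⊕b11⊕b13⊕b15⊕b17⊕b19⊕b21⊕b23⊕b25⊕b27⊕b29⊕b31 = 1⊕1⊕1⊕0⊕1⊕1⊕1⊕1⊕0⊕1⊕1⊕1⊕0⊕0⊕0⊕1 = 1
s2: b2⊕b3⊕b6⊕b7⊕b10⊕b11⊕b14⊕b15⊕b18⊕b19⊕b22⊕b23⊕b26⊕b27⊕b30⊕b31 = 1⊕1⊕0⊕0⊕0⊕1⊕0⊕1⊕0⊕1⊕1⊕1⊕1⊕0⊕0⊕1 = 1
s4: b4⊕b5⊕b6⊕b7⊕b12⊕b13⊕b14⊕b15⊕b20⊕b21⊕b22⊕b23⊕b28⊕b29⊕b30⊕b31 = 1⊕1⊕0⊕0⊕1⊕1⊕0⊕1⊕0⊕1⊕1⊕1⊕1⊕0⊕0⊕1 = 0
s8: b8⊕b9⊕b10⊕b11⊕b12⊕b13⊕b14⊕b15⊕b24⊕b25⊕b26⊕b27⊕b28⊕b29⊕b30⊕b31 = 1⊕1⊕0⊕1⊕1⊕1⊕0⊕1⊕0⊕0⊕1⊕0⊕1⊕0⊕0⊕1 = 1
s16: b16⊕b17⊕b18⊕b19⊕b20⊕b21⊕b22⊕b23⊕b24⊕b25⊕b26⊕b27⊕b28⊕b29⊕b30⊕b31 = 0⊕0⊕0⊕1⊕0⊕1⊕1⊕1⊕0⊕0⊕1⊕0⊕1⊕0⊕0⊕1 = 1
Syndrome (s16...s1) = 11011 → position 27.
Flip bit 27: corrected codeword = 1111100110111010001011100111001
Data bits at positions 3,5,6,7,9,10,11,12,13,14,15,17,18,19,20,21,22,23,24,25,26,27,28,29,30,31: 11001011101001011100111001

11001011101001011100111001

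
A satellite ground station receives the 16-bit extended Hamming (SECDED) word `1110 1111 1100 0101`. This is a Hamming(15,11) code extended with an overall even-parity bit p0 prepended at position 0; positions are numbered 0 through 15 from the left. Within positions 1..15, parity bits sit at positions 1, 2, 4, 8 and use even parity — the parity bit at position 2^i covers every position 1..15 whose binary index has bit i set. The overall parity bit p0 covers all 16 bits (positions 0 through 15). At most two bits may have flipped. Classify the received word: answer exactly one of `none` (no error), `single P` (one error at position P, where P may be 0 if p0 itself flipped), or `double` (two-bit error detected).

single 0

s1: b1⊕b3⊕b5⊕b7⊕b9⊕b11⊕b13⊕b15 = 1⊕0⊕1⊕1⊕1⊕0⊕1⊕1 = 0
s2: b2⊕b3⊕b6⊕b7⊕b10⊕b11⊕b14⊕b15 = 1⊕0⊕1⊕1⊕0⊕0⊕0⊕1 = 0
s4: b4⊕b5⊕b6⊕b7⊕b12⊕b13⊕b14⊕b15 = 1⊕1⊕1⊕1⊕0⊕1⊕0⊕1 = 0
s8: b8⊕b9⊕b10⊕b11⊕b12⊕b13⊕b14⊕b15 = 1⊕1⊕0⊕0⊕0⊕1⊕0⊕1 = 0
Syndrome (s8...s1) = 0000 → position 0 (no error).
Overall parity (XOR of all 16 bits, including p0): 1⊕1⊕1⊕0⊕1⊕1⊕1⊕1⊕1⊕1⊕0⊕0⊕0⊕1⊕0⊕1 = 1
Overall=1, syndrome position=0 → single-bit error at position 0.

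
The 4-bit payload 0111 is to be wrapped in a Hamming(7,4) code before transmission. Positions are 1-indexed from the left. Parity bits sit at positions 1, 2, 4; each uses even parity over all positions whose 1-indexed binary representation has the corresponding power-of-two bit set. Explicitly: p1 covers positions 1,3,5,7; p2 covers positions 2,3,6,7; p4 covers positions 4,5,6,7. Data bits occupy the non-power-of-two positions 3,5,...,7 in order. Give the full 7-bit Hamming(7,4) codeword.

Place data bits at non-power-of-two positions: b3=0, b5=1, b6=1, b7=1.
p1 = XOR of data positions {3,5,7} = 0⊕1⊕1 = 0
p2 = XOR of data positions {3,6,7} = 0⊕1⊕1 = 0
p4 = XOR of data positions {5,6,7} = 1⊕1⊕1 = 1
Codeword b1..b7 = 0001111

0001111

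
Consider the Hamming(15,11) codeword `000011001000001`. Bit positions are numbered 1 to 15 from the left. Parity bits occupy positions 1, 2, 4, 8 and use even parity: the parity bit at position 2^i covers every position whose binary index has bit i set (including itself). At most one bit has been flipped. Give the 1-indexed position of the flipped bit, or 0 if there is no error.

s1: b1⊕b3⊕b5⊕b7⊕b9⊕b11⊕b13⊕b15 = 0⊕0⊕1⊕0⊕1⊕0⊕0⊕1 = 1
s2: b2⊕b3⊕b6⊕b7⊕b10⊕b11⊕b14⊕b15 = 0⊕0⊕1⊕0⊕0⊕0⊕0⊕1 = 0
s4: b4⊕b5⊕b6⊕b7⊕b12⊕b13⊕b14⊕b15 = 0⊕1⊕1⊕0⊕0⊕0⊕0⊕1 = 1
s8: b8⊕b9⊕b10⊕b11⊕b12⊕b13⊕b14⊕b15 = 0⊕1⊕0⊕0⊕0⊕0⊕0⊕1 = 0
Syndrome (s8...s1) = 0101 → position 5.

5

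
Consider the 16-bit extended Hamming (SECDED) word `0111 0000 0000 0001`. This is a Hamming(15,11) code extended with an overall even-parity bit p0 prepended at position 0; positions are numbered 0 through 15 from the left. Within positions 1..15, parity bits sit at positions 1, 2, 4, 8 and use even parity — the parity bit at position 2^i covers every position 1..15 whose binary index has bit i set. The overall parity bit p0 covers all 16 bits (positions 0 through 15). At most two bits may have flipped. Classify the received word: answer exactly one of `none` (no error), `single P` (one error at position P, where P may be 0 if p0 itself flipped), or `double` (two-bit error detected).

s1: b1⊕b3⊕b5⊕b7⊕b9⊕b11⊕b13⊕b15 = 1⊕1⊕0⊕0⊕0⊕0⊕0⊕1 = 1
s2: b2⊕b3⊕b6⊕b7⊕b10⊕b11⊕b14⊕b15 = 1⊕1⊕0⊕0⊕0⊕0⊕0⊕1 = 1
s4: b4⊕b5⊕b6⊕b7⊕b12⊕b13⊕b14⊕b15 = 0⊕0⊕0⊕0⊕0⊕0⊕0⊕1 = 1
s8: b8⊕b9⊕b10⊕b11⊕b12⊕b13⊕b14⊕b15 = 0⊕0⊕0⊕0⊕0⊕0⊕0⊕1 = 1
Syndrome (s8...s1) = 1111 → position 15.
Overall parity (XOR of all 16 bits, including p0): 0⊕1⊕1⊕1⊕0⊕0⊕0⊕0⊕0⊕0⊕0⊕0⊕0⊕0⊕0⊕1 = 0
Overall=0, syndrome position=15 → double-bit error detected (uncorrectable).

double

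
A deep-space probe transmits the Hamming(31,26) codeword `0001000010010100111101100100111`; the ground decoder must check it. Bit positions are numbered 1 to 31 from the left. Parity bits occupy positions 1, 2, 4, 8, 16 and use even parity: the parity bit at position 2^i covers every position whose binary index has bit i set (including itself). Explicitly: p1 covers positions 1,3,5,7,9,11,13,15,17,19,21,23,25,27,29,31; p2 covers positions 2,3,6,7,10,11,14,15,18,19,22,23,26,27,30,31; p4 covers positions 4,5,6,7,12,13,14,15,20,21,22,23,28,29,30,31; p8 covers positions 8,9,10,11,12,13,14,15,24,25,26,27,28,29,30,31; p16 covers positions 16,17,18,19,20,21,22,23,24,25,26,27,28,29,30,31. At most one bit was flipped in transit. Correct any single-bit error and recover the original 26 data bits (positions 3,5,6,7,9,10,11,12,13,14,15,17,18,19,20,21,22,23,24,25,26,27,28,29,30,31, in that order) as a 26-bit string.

s1: b1⊕b3⊕b5⊕b7⊕b9⊕b11⊕b13⊕b15⊕b17⊕b19⊕b21⊕b23⊕b25⊕b27⊕b29⊕b31 = 0⊕0⊕0⊕0⊕1⊕0⊕0⊕0⊕1⊕1⊕0⊕1⊕0⊕0⊕1⊕1 = 0
s2: b2⊕b3⊕b6⊕b7⊕b10⊕b11⊕b14⊕b15⊕b18⊕b19⊕b22⊕b23⊕b26⊕b27⊕b30⊕b31 = 0⊕0⊕0⊕0⊕0⊕0⊕1⊕0⊕1⊕1⊕1⊕1⊕1⊕0⊕1⊕1 = 0
s4: b4⊕b5⊕b6⊕b7⊕b12⊕b13⊕b14⊕b15⊕b20⊕b21⊕b22⊕b23⊕b28⊕b29⊕b30⊕b31 = 1⊕0⊕0⊕0⊕1⊕0⊕1⊕0⊕1⊕0⊕1⊕1⊕0⊕1⊕1⊕1 = 1
s8: b8⊕b9⊕b10⊕b11⊕b12⊕b13⊕b14⊕b15⊕b24⊕b25⊕b26⊕b27⊕b28⊕b29⊕b30⊕b31 = 0⊕1⊕0⊕0⊕1⊕0⊕1⊕0⊕0⊕0⊕1⊕0⊕0⊕1⊕1⊕1 = 1
s16: b16⊕b17⊕b18⊕b19⊕b20⊕b21⊕b22⊕b23⊕b24⊕b25⊕b26⊕b27⊕b28⊕b29⊕b30⊕b31 = 0⊕1⊕1⊕1⊕1⊕0⊕1⊕1⊕0⊕0⊕1⊕0⊕0⊕1⊕1⊕1 = 0
Syndrome (s16...s1) = 01100 → position 12.
Flip bit 12: corrected codeword = 0001000010000100111101100100111
Data bits at positions 3,5,6,7,9,10,11,12,13,14,15,17,18,19,20,21,22,23,24,25,26,27,28,29,30,31: 00001000010111101100100111

00001000010111101100100111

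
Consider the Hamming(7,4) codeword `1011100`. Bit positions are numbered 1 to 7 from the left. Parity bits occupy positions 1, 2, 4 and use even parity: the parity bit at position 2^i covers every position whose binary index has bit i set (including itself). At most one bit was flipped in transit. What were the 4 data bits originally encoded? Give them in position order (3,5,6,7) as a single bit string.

s1: b1⊕b3⊕b5⊕b7 = 1⊕1⊕1⊕0 = 1
s2: b2⊕b3⊕b6⊕b7 = 0⊕1⊕0⊕0 = 1
s4: b4⊕b5⊕b6⊕b7 = 1⊕1⊕0⊕0 = 0
Syndrome (s4...s1) = 011 → position 3.
Flip bit 3: corrected codeword = 1001100
Data bits at positions 3,5,6,7: 0100

0100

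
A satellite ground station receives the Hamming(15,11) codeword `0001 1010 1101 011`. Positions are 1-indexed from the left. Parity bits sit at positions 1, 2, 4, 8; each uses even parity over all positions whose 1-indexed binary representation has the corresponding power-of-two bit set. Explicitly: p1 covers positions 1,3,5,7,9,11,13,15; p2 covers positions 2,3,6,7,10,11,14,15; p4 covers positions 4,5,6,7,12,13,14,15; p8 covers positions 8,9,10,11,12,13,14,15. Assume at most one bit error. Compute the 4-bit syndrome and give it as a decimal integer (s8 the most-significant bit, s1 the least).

s1: b1⊕b3⊕b5⊕b7⊕b9⊕b11⊕b13⊕b15 = 0⊕0⊕1⊕1⊕1⊕0⊕0⊕1 = 0
s2: b2⊕b3⊕b6⊕b7⊕b10⊕b11⊕b14⊕b15 = 0⊕0⊕0⊕1⊕1⊕0⊕1⊕1 = 0
s4: b4⊕b5⊕b6⊕b7⊕b12⊕b13⊕b14⊕b15 = 1⊕1⊕0⊕1⊕1⊕0⊕1⊕1 = 0
s8: b8⊕b9⊕b10⊕b11⊕b12⊕b13⊕b14⊕b15 = 0⊕1⊕1⊕0⊕1⊕0⊕1⊕1 = 1
Syndrome (s8...s1) = 1000 → position 8.

8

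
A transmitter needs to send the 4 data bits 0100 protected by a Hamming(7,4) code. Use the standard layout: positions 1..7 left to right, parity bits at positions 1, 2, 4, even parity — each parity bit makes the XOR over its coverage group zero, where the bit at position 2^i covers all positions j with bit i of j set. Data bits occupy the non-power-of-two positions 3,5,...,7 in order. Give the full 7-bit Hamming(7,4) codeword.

Place data bits at non-power-of-two positions: b3=0, b5=1, b6=0, b7=0.
p1 = XOR of data positions {3,5,7} = 0⊕1⊕0 = 1
p2 = XOR of data positions {3,6,7} = 0⊕0⊕0 = 0
p4 = XOR of data positions {5,6,7} = 1⊕0⊕0 = 1
Codeword b1..b7 = 1001100

1001100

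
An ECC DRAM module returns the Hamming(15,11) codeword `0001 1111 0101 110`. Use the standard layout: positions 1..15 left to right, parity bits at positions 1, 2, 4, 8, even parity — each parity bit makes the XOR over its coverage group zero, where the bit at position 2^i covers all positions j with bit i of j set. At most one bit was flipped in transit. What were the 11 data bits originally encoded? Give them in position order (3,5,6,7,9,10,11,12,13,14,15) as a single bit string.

s1: b1⊕b3⊕b5⊕b7⊕b9⊕b11⊕b13⊕b15 = 0⊕0⊕1⊕1⊕0⊕0⊕1⊕0 = 1
s2: b2⊕b3⊕b6⊕b7⊕b10⊕b11⊕b14⊕b15 = 0⊕0⊕1⊕1⊕1⊕0⊕1⊕0 = 0
s4: b4⊕b5⊕b6⊕b7⊕b12⊕b13⊕b14⊕b15 = 1⊕1⊕1⊕1⊕1⊕1⊕1⊕0 = 1
s8: b8⊕b9⊕b10⊕b11⊕b12⊕b13⊕b14⊕b15 = 1⊕0⊕1⊕0⊕1⊕1⊕1⊕0 = 1
Syndrome (s8...s1) = 1101 → position 13.
Flip bit 13: corrected codeword = 000111110101010
Data bits at positions 3,5,6,7,9,10,11,12,13,14,15: 01110101010

01110101010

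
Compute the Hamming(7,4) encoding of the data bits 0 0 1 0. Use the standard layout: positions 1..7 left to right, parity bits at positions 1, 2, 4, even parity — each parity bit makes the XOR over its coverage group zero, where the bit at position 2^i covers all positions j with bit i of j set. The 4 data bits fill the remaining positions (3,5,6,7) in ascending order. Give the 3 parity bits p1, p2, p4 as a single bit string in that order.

011

Place data bits at non-power-of-two positions: b3=0, b5=0, b6=1, b7=0.
p1 = XOR of data positions {3,5,7} = 0⊕0⊕0 = 0
p2 = XOR of data positions {3,6,7} = 0⊕1⊕0 = 1
p4 = XOR of data positions {5,6,7} = 0⊕1⊕0 = 1
Parity bits p1,p2,p4 = 011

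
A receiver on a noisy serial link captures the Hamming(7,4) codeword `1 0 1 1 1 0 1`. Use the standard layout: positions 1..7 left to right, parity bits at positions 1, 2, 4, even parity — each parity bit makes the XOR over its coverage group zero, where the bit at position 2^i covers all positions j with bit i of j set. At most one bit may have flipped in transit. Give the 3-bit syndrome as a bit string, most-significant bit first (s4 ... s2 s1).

s1: b1⊕b3⊕b5⊕b7 = 1⊕1⊕1⊕1 = 0
s2: b2⊕b3⊕b6⊕b7 = 0⊕1⊕0⊕1 = 0
s4: b4⊕b5⊕b6⊕b7 = 1⊕1⊕0⊕1 = 1
Syndrome (s4...s1) = 100 → position 4.

100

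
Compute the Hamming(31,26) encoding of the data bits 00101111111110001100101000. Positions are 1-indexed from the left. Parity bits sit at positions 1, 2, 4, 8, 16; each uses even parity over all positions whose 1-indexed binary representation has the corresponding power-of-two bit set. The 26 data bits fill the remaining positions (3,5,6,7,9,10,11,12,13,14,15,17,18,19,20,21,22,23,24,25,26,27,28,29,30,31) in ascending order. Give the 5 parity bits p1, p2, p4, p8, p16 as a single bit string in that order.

01010

Place data bits at non-power-of-two positions: b3=0, b5=0, b6=1, b7=0, b9=1, b10=1, b11=1, b12=1, b13=1, b14=1, b15=1, b17=1, b18=1, b19=0, b20=0, b21=0, b22=1, b23=1, b24=0, b25=0, b26=1, b27=0, b28=1, b29=0, b30=0, b31=0.
p1 = XOR of data positions {3,5,7,9,11,13,15,17,19,21,23,25,27,29,31} = 0⊕0⊕0⊕1⊕1⊕1⊕1⊕1⊕0⊕0⊕1⊕0⊕0⊕0⊕0 = 0
p2 = XOR of data positions {3,6,7,10,11,14,15,18,19,22,23,26,27,30,31} = 0⊕1⊕0⊕1⊕1⊕1⊕1⊕1⊕0⊕1⊕1⊕1⊕0⊕0⊕0 = 1
p4 = XOR of data positions {5,6,7,12,13,14,15,20,21,22,23,28,29,30,31} = 0⊕1⊕0⊕1⊕1⊕1⊕1⊕0⊕0⊕1⊕1⊕1⊕0⊕0⊕0 = 0
p8 = XOR of data positions {9,10,11,12,13,14,15,24,25,26,27,28,29,30,31} = 1⊕1⊕1⊕1⊕1⊕1⊕1⊕0⊕0⊕1⊕0⊕1⊕0⊕0⊕0 = 1
p16 = XOR of data positions {17,18,19,20,21,22,23,24,25,26,27,28,29,30,31} = 1⊕1⊕0⊕0⊕0⊕1⊕1⊕0⊕0⊕1⊕0⊕1⊕0⊕0⊕0 = 0
Parity bits p1,p2,p4,p8,p16 = 01010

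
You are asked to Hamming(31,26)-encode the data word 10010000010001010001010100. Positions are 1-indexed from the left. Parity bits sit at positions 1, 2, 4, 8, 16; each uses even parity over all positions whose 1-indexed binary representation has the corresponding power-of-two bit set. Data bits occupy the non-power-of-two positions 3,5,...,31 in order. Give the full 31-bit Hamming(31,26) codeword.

1110001000000101001010001010100

Place data bits at non-power-of-two positions: b3=1, b5=0, b6=0, b7=1, b9=0, b10=0, b11=0, b12=0, b13=0, b14=1, b15=0, b17=0, b18=0, b19=1, b20=0, b21=1, b22=0, b23=0, b24=0, b25=1, b26=0, b27=1, b28=0, b29=1, b30=0, b31=0.
p1 = XOR of data positions {3,5,7,9,11,13,15,17,19,21,23,25,27,29,31} = 1⊕0⊕1⊕0⊕0⊕0⊕0⊕0⊕1⊕1⊕0⊕1⊕1⊕1⊕0 = 1
p2 = XOR of data positions {3,6,7,10,11,14,15,18,19,22,23,26,27,30,31} = 1⊕0⊕1⊕0⊕0⊕1⊕0⊕0⊕1⊕0⊕0⊕0⊕1⊕0⊕0 = 1
p4 = XOR of data positions {5,6,7,12,13,14,15,20,21,22,23,28,29,30,31} = 0⊕0⊕1⊕0⊕0⊕1⊕0⊕0⊕1⊕0⊕0⊕0⊕1⊕0⊕0 = 0
p8 = XOR of data positions {9,10,11,12,13,14,15,24,25,26,27,28,29,30,31} = 0⊕0⊕0⊕0⊕0⊕1⊕0⊕0⊕1⊕0⊕1⊕0⊕1⊕0⊕0 = 0
p16 = XOR of data positions {17,18,19,20,21,22,23,24,25,26,27,28,29,30,31} = 0⊕0⊕1⊕0⊕1⊕0⊕0⊕0⊕1⊕0⊕1⊕0⊕1⊕0⊕0 = 1
Codeword b1..b31 = 1110001000000101001010001010100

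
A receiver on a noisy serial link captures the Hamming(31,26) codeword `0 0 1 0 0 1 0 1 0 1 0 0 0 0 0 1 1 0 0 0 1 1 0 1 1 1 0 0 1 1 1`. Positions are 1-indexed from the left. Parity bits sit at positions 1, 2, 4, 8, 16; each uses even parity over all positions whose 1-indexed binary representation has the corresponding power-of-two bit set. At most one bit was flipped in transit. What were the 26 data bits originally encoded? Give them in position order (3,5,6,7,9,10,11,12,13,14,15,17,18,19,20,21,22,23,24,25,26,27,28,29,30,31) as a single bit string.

10100100000100011011100111

s1: b1⊕b3⊕b5⊕b7⊕b9⊕b11⊕b13⊕b15⊕b17⊕b19⊕b21⊕b23⊕b25⊕b27⊕b29⊕b31 = 0⊕1⊕0⊕0⊕0⊕0⊕0⊕0⊕1⊕0⊕1⊕0⊕1⊕0⊕1⊕1 = 0
s2: b2⊕b3⊕b6⊕b7⊕b10⊕b11⊕b14⊕b15⊕b18⊕b19⊕b22⊕b23⊕b26⊕b27⊕b30⊕b31 = 0⊕1⊕1⊕0⊕1⊕0⊕0⊕0⊕0⊕0⊕1⊕0⊕1⊕0⊕1⊕1 = 1
s4: b4⊕b5⊕b6⊕b7⊕b12⊕b13⊕b14⊕b15⊕b20⊕b21⊕b22⊕b23⊕b28⊕b29⊕b30⊕b31 = 0⊕0⊕1⊕0⊕0⊕0⊕0⊕0⊕0⊕1⊕1⊕0⊕0⊕1⊕1⊕1 = 0
s8: b8⊕b9⊕b10⊕b11⊕b12⊕b13⊕b14⊕b15⊕b24⊕b25⊕b26⊕b27⊕b28⊕b29⊕b30⊕b31 = 1⊕0⊕1⊕0⊕0⊕0⊕0⊕0⊕1⊕1⊕1⊕0⊕0⊕1⊕1⊕1 = 0
s16: b16⊕b17⊕b18⊕b19⊕b20⊕b21⊕b22⊕b23⊕b24⊕b25⊕b26⊕b27⊕b28⊕b29⊕b30⊕b31 = 1⊕1⊕0⊕0⊕0⊕1⊕1⊕0⊕1⊕1⊕1⊕0⊕0⊕1⊕1⊕1 = 0
Syndrome (s16...s1) = 00010 → position 2.
Flip bit 2: corrected codeword = 0110010101000001100011011100111
Data bits at positions 3,5,6,7,9,10,11,12,13,14,15,17,18,19,20,21,22,23,24,25,26,27,28,29,30,31: 10100100000100011011100111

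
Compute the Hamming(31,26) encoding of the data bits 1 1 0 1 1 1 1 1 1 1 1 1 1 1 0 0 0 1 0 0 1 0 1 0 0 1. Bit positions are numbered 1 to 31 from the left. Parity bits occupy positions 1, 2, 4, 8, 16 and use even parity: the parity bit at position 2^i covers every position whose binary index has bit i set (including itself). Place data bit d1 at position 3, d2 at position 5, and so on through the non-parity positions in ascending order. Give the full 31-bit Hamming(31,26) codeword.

1111101011111111111000100101001

Place data bits at non-power-of-two positions: b3=1, b5=1, b6=0, b7=1, b9=1, b10=1, b11=1, b12=1, b13=1, b14=1, b15=1, b17=1, b18=1, b19=1, b20=0, b21=0, b22=0, b23=1, b24=0, b25=0, b26=1, b27=0, b28=1, b29=0, b30=0, b31=1.
p1 = XOR of data positions {3,5,7,9,11,13,15,17,19,21,23,25,27,29,31} = 1⊕1⊕1⊕1⊕1⊕1⊕1⊕1⊕1⊕0⊕1⊕0⊕0⊕0⊕1 = 1
p2 = XOR of data positions {3,6,7,10,11,14,15,18,19,22,23,26,27,30,31} = 1⊕0⊕1⊕1⊕1⊕1⊕1⊕1⊕1⊕0⊕1⊕1⊕0⊕0⊕1 = 1
p4 = XOR of data positions {5,6,7,12,13,14,15,20,21,22,23,28,29,30,31} = 1⊕0⊕1⊕1⊕1⊕1⊕1⊕0⊕0⊕0⊕1⊕1⊕0⊕0⊕1 = 1
p8 = XOR of data positions {9,10,11,12,13,14,15,24,25,26,27,28,29,30,31} = 1⊕1⊕1⊕1⊕1⊕1⊕1⊕0⊕0⊕1⊕0⊕1⊕0⊕0⊕1 = 0
p16 = XOR of data positions {17,18,19,20,21,22,23,24,25,26,27,28,29,30,31} = 1⊕1⊕1⊕0⊕0⊕0⊕1⊕0⊕0⊕1⊕0⊕1⊕0⊕0⊕1 = 1
Codeword b1..b31 = 1111101011111111111000100101001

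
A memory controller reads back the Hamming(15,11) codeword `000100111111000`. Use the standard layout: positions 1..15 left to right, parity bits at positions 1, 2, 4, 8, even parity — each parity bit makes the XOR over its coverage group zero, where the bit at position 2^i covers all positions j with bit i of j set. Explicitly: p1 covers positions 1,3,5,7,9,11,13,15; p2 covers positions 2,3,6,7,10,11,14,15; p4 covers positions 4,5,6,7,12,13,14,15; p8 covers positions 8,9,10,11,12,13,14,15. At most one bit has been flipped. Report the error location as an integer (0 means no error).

15

s1: b1⊕b3⊕b5⊕b7⊕b9⊕b11⊕b13⊕b15 = 0⊕0⊕0⊕1⊕1⊕1⊕0⊕0 = 1
s2: b2⊕b3⊕b6⊕b7⊕b10⊕b11⊕b14⊕b15 = 0⊕0⊕0⊕1⊕1⊕1⊕0⊕0 = 1
s4: b4⊕b5⊕b6⊕b7⊕b12⊕b13⊕b14⊕b15 = 1⊕0⊕0⊕1⊕1⊕0⊕0⊕0 = 1
s8: b8⊕b9⊕b10⊕b11⊕b12⊕b13⊕b14⊕b15 = 1⊕1⊕1⊕1⊕1⊕0⊕0⊕0 = 1
Syndrome (s8...s1) = 1111 → position 15.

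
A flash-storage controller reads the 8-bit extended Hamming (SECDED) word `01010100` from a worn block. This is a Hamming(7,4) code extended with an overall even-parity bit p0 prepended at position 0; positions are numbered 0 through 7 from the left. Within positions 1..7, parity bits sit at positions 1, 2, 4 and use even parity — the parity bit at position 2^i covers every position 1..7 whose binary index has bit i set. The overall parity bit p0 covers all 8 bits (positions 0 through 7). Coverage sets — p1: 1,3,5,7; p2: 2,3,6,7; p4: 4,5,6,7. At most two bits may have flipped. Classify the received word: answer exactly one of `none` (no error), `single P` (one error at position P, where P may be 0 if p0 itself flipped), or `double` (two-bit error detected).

single 7

s1: b1⊕b3⊕b5⊕b7 = 1⊕1⊕1⊕0 = 1
s2: b2⊕b3⊕b6⊕b7 = 0⊕1⊕0⊕0 = 1
s4: b4⊕b5⊕b6⊕b7 = 0⊕1⊕0⊕0 = 1
Syndrome (s4...s1) = 111 → position 7.
Overall parity (XOR of all 8 bits, including p0): 0⊕1⊕0⊕1⊕0⊕1⊕0⊕0 = 1
Overall=1, syndrome position=7 → single-bit error at position 7.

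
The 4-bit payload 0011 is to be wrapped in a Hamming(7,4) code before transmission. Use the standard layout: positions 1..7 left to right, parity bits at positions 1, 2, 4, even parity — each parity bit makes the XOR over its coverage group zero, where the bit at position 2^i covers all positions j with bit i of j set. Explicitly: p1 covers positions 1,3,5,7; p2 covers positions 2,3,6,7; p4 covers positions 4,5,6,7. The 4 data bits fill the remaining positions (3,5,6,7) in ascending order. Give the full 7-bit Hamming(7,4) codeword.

Place data bits at non-power-of-two positions: b3=0, b5=0, b6=1, b7=1.
p1 = XOR of data positions {3,5,7} = 0⊕0⊕1 = 1
p2 = XOR of data positions {3,6,7} = 0⊕1⊕1 = 0
p4 = XOR of data positions {5,6,7} = 0⊕1⊕1 = 0
Codeword b1..b7 = 1000011

1000011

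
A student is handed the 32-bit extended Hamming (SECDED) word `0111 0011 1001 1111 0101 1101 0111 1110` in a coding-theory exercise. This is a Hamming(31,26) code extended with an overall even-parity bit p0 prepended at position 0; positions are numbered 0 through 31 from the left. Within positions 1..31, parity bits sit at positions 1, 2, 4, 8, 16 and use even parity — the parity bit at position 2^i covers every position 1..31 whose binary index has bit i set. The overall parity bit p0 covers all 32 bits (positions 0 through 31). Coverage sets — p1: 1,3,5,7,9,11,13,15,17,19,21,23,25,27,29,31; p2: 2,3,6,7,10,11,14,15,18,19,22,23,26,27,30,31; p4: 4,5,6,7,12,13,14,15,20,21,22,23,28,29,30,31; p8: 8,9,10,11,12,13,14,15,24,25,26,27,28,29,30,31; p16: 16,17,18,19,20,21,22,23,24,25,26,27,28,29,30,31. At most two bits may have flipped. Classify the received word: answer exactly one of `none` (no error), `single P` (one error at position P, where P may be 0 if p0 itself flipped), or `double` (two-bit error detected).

double

s1: b1⊕b3⊕b5⊕b7⊕b9⊕b11⊕b13⊕b15⊕b17⊕b19⊕b21⊕b23⊕b25⊕b27⊕b29⊕b31 = 1⊕1⊕0⊕1⊕0⊕1⊕1⊕1⊕1⊕1⊕1⊕1⊕1⊕1⊕1⊕0 = 1
s2: b2⊕b3⊕b6⊕b7⊕b10⊕b11⊕b14⊕b15⊕b18⊕b19⊕b22⊕b23⊕b26⊕b27⊕b30⊕b31 = 1⊕1⊕1⊕1⊕0⊕1⊕1⊕1⊕0⊕1⊕0⊕1⊕1⊕1⊕1⊕0 = 0
s4: b4⊕b5⊕b6⊕b7⊕b12⊕b13⊕b14⊕b15⊕b20⊕b21⊕b22⊕b23⊕b28⊕b29⊕b30⊕b31 = 0⊕0⊕1⊕1⊕1⊕1⊕1⊕1⊕1⊕1⊕0⊕1⊕1⊕1⊕1⊕0 = 0
s8: b8⊕b9⊕b10⊕b11⊕b12⊕b13⊕b14⊕b15⊕b24⊕b25⊕b26⊕b27⊕b28⊕b29⊕b30⊕b31 = 1⊕0⊕0⊕1⊕1⊕1⊕1⊕1⊕0⊕1⊕1⊕1⊕1⊕1⊕1⊕0 = 0
s16: b16⊕b17⊕b18⊕b19⊕b20⊕b21⊕b22⊕b23⊕b24⊕b25⊕b26⊕b27⊕b28⊕b29⊕b30⊕b31 = 0⊕1⊕0⊕1⊕1⊕1⊕0⊕1⊕0⊕1⊕1⊕1⊕1⊕1⊕1⊕0 = 1
Syndrome (s16...s1) = 10001 → position 17.
Overall parity (XOR of all 32 bits, including p0): 0⊕1⊕1⊕1⊕0⊕0⊕1⊕1⊕1⊕0⊕0⊕1⊕1⊕1⊕1⊕1⊕0⊕1⊕0⊕1⊕1⊕1⊕0⊕1⊕0⊕1⊕1⊕1⊕1⊕1⊕1⊕0 = 0
Overall=0, syndrome position=17 → double-bit error detected (uncorrectable).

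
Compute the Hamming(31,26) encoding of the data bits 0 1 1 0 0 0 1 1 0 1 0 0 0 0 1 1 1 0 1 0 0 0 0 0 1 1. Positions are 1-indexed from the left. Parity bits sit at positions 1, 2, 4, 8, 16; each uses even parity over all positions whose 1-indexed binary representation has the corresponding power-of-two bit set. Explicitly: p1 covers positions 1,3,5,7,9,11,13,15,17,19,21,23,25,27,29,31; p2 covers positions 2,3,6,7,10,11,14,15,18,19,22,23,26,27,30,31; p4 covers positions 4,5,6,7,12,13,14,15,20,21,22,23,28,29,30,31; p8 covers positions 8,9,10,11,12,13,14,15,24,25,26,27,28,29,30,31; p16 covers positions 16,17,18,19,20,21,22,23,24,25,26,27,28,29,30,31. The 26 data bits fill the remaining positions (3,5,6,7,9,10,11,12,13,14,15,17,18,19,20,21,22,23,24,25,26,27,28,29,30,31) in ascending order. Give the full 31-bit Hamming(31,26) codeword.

Place data bits at non-power-of-two positions: b3=0, b5=1, b6=1, b7=0, b9=0, b10=0, b11=1, b12=1, b13=0, b14=1, b15=0, b17=0, b18=0, b19=0, b20=1, b21=1, b22=1, b23=0, b24=1, b25=0, b26=0, b27=0, b28=0, b29=0, b30=1, b31=1.
p1 = XOR of data positions {3,5,7,9,11,13,15,17,19,21,23,25,27,29,31} = 0⊕1⊕0⊕0⊕1⊕0⊕0⊕0⊕0⊕1⊕0⊕0⊕0⊕0⊕1 = 0
p2 = XOR of data positions {3,6,7,10,11,14,15,18,19,22,23,26,27,30,31} = 0⊕1⊕0⊕0⊕1⊕1⊕0⊕0⊕0⊕1⊕0⊕0⊕0⊕1⊕1 = 0
p4 = XOR of data positions {5,6,7,12,13,14,15,20,21,22,23,28,29,30,31} = 1⊕1⊕0⊕1⊕0⊕1⊕0⊕1⊕1⊕1⊕0⊕0⊕0⊕1⊕1 = 1
p8 = XOR of data positions {9,10,11,12,13,14,15,24,25,26,27,28,29,30,31} = 0⊕0⊕1⊕1⊕0⊕1⊕0⊕1⊕0⊕0⊕0⊕0⊕0⊕1⊕1 = 0
p16 = XOR of data positions {17,18,19,20,21,22,23,24,25,26,27,28,29,30,31} = 0⊕0⊕0⊕1⊕1⊕1⊕0⊕1⊕0⊕0⊕0⊕0⊕0⊕1⊕1 = 0
Codeword b1..b31 = 0001110000110100000111010000011

0001110000110100000111010000011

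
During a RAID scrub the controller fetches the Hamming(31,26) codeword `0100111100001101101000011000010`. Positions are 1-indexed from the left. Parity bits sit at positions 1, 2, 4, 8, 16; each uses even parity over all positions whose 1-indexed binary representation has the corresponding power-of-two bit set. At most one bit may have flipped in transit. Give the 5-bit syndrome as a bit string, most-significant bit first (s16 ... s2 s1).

s1: b1⊕b3⊕b5⊕b7⊕b9⊕b11⊕b13⊕b15⊕b17⊕b19⊕b21⊕b23⊕b25⊕b27⊕b29⊕b31 = 0⊕0⊕1⊕1⊕0⊕0⊕1⊕0⊕1⊕1⊕0⊕0⊕1⊕0⊕0⊕0 = 0
s2: b2⊕b3⊕b6⊕b7⊕b10⊕b11⊕b14⊕b15⊕b18⊕b19⊕b22⊕b23⊕b26⊕b27⊕b30⊕b31 = 1⊕0⊕1⊕1⊕0⊕0⊕1⊕0⊕0⊕1⊕0⊕0⊕0⊕0⊕1⊕0 = 0
s4: b4⊕b5⊕b6⊕b7⊕b12⊕b13⊕b14⊕b15⊕b20⊕b21⊕b22⊕b23⊕b28⊕b29⊕b30⊕b31 = 0⊕1⊕1⊕1⊕0⊕1⊕1⊕0⊕0⊕0⊕0⊕0⊕0⊕0⊕1⊕0 = 0
s8: b8⊕b9⊕b10⊕b11⊕b12⊕b13⊕b14⊕b15⊕b24⊕b25⊕b26⊕b27⊕b28⊕b29⊕b30⊕b31 = 1⊕0⊕0⊕0⊕0⊕1⊕1⊕0⊕1⊕1⊕0⊕0⊕0⊕0⊕1⊕0 = 0
s16: b16⊕b17⊕b18⊕b19⊕b20⊕b21⊕b22⊕b23⊕b24⊕b25⊕b26⊕b27⊕b28⊕b29⊕b30⊕b31 = 1⊕1⊕0⊕1⊕0⊕0⊕0⊕0⊕1⊕1⊕0⊕0⊕0⊕0⊕1⊕0 = 0
Syndrome (s16...s1) = 00000 → position 0 (no error).

00000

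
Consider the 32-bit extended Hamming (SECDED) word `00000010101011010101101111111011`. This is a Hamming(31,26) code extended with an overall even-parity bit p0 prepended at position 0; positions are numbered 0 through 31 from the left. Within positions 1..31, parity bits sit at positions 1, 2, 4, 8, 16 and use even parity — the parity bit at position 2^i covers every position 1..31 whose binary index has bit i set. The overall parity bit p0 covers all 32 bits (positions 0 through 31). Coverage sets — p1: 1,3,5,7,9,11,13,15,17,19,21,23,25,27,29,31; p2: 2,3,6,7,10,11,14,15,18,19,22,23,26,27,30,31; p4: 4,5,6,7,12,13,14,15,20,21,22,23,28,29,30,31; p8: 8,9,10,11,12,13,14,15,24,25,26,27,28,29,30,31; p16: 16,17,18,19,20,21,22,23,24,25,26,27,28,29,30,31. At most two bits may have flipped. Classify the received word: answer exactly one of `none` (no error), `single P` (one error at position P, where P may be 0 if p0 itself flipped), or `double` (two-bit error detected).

s1: b1⊕b3⊕b5⊕b7⊕b9⊕b11⊕b13⊕b15⊕b17⊕b19⊕b21⊕b23⊕b25⊕b27⊕b29⊕b31 = 0⊕0⊕0⊕0⊕0⊕0⊕1⊕1⊕1⊕1⊕0⊕1⊕1⊕1⊕0⊕1 = 0
s2: b2⊕b3⊕b6⊕b7⊕b10⊕b11⊕b14⊕b15⊕b18⊕b19⊕b22⊕b23⊕b26⊕b27⊕b30⊕b31 = 0⊕0⊕1⊕0⊕1⊕0⊕0⊕1⊕0⊕1⊕1⊕1⊕1⊕1⊕1⊕1 = 0
s4: b4⊕b5⊕b6⊕b7⊕b12⊕b13⊕b14⊕b15⊕b20⊕b21⊕b22⊕b23⊕b28⊕b29⊕b30⊕b31 = 0⊕0⊕1⊕0⊕1⊕1⊕0⊕1⊕1⊕0⊕1⊕1⊕1⊕0⊕1⊕1 = 0
s8: b8⊕b9⊕b10⊕b11⊕b12⊕b13⊕b14⊕b15⊕b24⊕b25⊕b26⊕b27⊕b28⊕b29⊕b30⊕b31 = 1⊕0⊕1⊕0⊕1⊕1⊕0⊕1⊕1⊕1⊕1⊕1⊕1⊕0⊕1⊕1 = 0
s16: b16⊕b17⊕b18⊕b19⊕b20⊕b21⊕b22⊕b23⊕b24⊕b25⊕b26⊕b27⊕b28⊕b29⊕b30⊕b31 = 0⊕1⊕0⊕1⊕1⊕0⊕1⊕1⊕1⊕1⊕1⊕1⊕1⊕0⊕1⊕1 = 0
Syndrome (s16...s1) = 00000 → position 0 (no error).
Overall parity (XOR of all 32 bits, including p0): 0⊕0⊕0⊕0⊕0⊕0⊕1⊕0⊕1⊕0⊕1⊕0⊕1⊕1⊕0⊕1⊕0⊕1⊕0⊕1⊕1⊕0⊕1⊕1⊕1⊕1⊕1⊕1⊕1⊕0⊕1⊕1 = 0
Overall=0, syndrome position=0 → no error.

none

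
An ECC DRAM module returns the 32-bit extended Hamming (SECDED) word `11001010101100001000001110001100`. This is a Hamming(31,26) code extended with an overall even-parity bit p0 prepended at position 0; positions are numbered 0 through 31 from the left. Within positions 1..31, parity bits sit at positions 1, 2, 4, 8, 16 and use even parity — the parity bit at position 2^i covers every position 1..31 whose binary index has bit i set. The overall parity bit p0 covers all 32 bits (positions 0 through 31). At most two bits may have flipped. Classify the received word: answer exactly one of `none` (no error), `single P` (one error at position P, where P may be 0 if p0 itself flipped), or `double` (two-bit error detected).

s1: b1⊕b3⊕b5⊕b7⊕b9⊕b11⊕b13⊕b15⊕b17⊕b19⊕b21⊕b23⊕b25⊕b27⊕b29⊕b31 = 1⊕0⊕0⊕0⊕0⊕1⊕0⊕0⊕0⊕0⊕0⊕1⊕0⊕0⊕1⊕0 = 0
s2: b2⊕b3⊕b6⊕b7⊕b10⊕b11⊕b14⊕b15⊕b18⊕b19⊕b22⊕b23⊕b26⊕b27⊕b30⊕b31 = 0⊕0⊕1⊕0⊕1⊕1⊕0⊕0⊕0⊕0⊕1⊕1⊕0⊕0⊕0⊕0 = 1
s4: b4⊕b5⊕b6⊕b7⊕b12⊕b13⊕b14⊕b15⊕b20⊕b21⊕b22⊕b23⊕b28⊕b29⊕b30⊕b31 = 1⊕0⊕1⊕0⊕0⊕0⊕0⊕0⊕0⊕0⊕1⊕1⊕1⊕1⊕0⊕0 = 0
s8: b8⊕b9⊕b10⊕b11⊕b12⊕b13⊕b14⊕b15⊕b24⊕b25⊕b26⊕b27⊕b28⊕b29⊕b30⊕b31 = 1⊕0⊕1⊕1⊕0⊕0⊕0⊕0⊕1⊕0⊕0⊕0⊕1⊕1⊕0⊕0 = 0
s16: b16⊕b17⊕b18⊕b19⊕b20⊕b21⊕b22⊕b23⊕b24⊕b25⊕b26⊕b27⊕b28⊕b29⊕b30⊕b31 = 1⊕0⊕0⊕0⊕0⊕0⊕1⊕1⊕1⊕0⊕0⊕0⊕1⊕1⊕0⊕0 = 0
Syndrome (s16...s1) = 00010 → position 2.
Overall parity (XOR of all 32 bits, including p0): 1⊕1⊕0⊕0⊕1⊕0⊕1⊕0⊕1⊕0⊕1⊕1⊕0⊕0⊕0⊕0⊕1⊕0⊕0⊕0⊕0⊕0⊕1⊕1⊕1⊕0⊕0⊕0⊕1⊕1⊕0⊕0 = 1
Overall=1, syndrome position=2 → single-bit error at position 2.

single 2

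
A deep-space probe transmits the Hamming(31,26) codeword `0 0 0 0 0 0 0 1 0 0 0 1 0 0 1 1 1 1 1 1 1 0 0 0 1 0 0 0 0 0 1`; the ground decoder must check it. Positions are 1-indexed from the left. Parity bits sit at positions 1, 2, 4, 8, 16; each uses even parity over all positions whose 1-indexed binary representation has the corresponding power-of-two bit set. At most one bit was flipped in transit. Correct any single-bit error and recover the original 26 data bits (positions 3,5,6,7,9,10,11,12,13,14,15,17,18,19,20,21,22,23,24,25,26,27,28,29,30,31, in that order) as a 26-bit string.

s1: b1⊕b3⊕b5⊕b7⊕b9⊕b11⊕b13⊕b15⊕b17⊕b19⊕b21⊕b23⊕b25⊕b27⊕b29⊕b31 = 0⊕0⊕0⊕0⊕0⊕0⊕0⊕1⊕1⊕1⊕1⊕0⊕1⊕0⊕0⊕1 = 0
s2: b2⊕b3⊕b6⊕b7⊕b10⊕b11⊕b14⊕b15⊕b18⊕b19⊕b22⊕b23⊕b26⊕b27⊕b30⊕b31 = 0⊕0⊕0⊕0⊕0⊕0⊕0⊕1⊕1⊕1⊕0⊕0⊕0⊕0⊕0⊕1 = 0
s4: b4⊕b5⊕b6⊕b7⊕b12⊕b13⊕b14⊕b15⊕b20⊕b21⊕b22⊕b23⊕b28⊕b29⊕b30⊕b31 = 0⊕0⊕0⊕0⊕1⊕0⊕0⊕1⊕1⊕1⊕0⊕0⊕0⊕0⊕0⊕1 = 1
s8: b8⊕b9⊕b10⊕b11⊕b12⊕b13⊕b14⊕b15⊕b24⊕b25⊕b26⊕b27⊕b28⊕b29⊕b30⊕b31 = 1⊕0⊕0⊕0⊕1⊕0⊕0⊕1⊕0⊕1⊕0⊕0⊕0⊕0⊕0⊕1 = 1
s16: b16⊕b17⊕b18⊕b19⊕b20⊕b21⊕b22⊕b23⊕b24⊕b25⊕b26⊕b27⊕b28⊕b29⊕b30⊕b31 = 1⊕1⊕1⊕1⊕1⊕1⊕0⊕0⊕0⊕1⊕0⊕0⊕0⊕0⊕0⊕1 = 0
Syndrome (s16...s1) = 01100 → position 12.
Flip bit 12: corrected codeword = 0000000100000011111110001000001
Data bits at positions 3,5,6,7,9,10,11,12,13,14,15,17,18,19,20,21,22,23,24,25,26,27,28,29,30,31: 00000000001111110001000001

00000000001111110001000001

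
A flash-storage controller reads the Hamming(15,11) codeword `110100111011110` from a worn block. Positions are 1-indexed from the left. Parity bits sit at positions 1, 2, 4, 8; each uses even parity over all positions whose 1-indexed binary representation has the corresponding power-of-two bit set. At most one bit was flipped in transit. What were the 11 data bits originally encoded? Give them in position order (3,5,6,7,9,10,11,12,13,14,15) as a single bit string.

01011011110

s1: b1⊕b3⊕b5⊕b7⊕b9⊕b11⊕b13⊕b15 = 1⊕0⊕0⊕1⊕1⊕1⊕1⊕0 = 1
s2: b2⊕b3⊕b6⊕b7⊕b10⊕b11⊕b14⊕b15 = 1⊕0⊕0⊕1⊕0⊕1⊕1⊕0 = 0
s4: b4⊕b5⊕b6⊕b7⊕b12⊕b13⊕b14⊕b15 = 1⊕0⊕0⊕1⊕1⊕1⊕1⊕0 = 1
s8: b8⊕b9⊕b10⊕b11⊕b12⊕b13⊕b14⊕b15 = 1⊕1⊕0⊕1⊕1⊕1⊕1⊕0 = 0
Syndrome (s8...s1) = 0101 → position 5.
Flip bit 5: corrected codeword = 110110111011110
Data bits at positions 3,5,6,7,9,10,11,12,13,14,15: 01011011110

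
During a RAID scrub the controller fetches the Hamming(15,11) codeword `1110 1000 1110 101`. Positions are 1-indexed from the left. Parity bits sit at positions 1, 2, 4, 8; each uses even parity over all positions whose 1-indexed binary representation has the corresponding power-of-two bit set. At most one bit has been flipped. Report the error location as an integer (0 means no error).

s1: b1⊕b3⊕b5⊕b7⊕b9⊕b11⊕b13⊕b15 = 1⊕1⊕1⊕0⊕1⊕1⊕1⊕1 = 1
s2: b2⊕b3⊕b6⊕b7⊕b10⊕b11⊕b14⊕b15 = 1⊕1⊕0⊕0⊕1⊕1⊕0⊕1 = 1
s4: b4⊕b5⊕b6⊕b7⊕b12⊕b13⊕b14⊕b15 = 0⊕1⊕0⊕0⊕0⊕1⊕0⊕1 = 1
s8: b8⊕b9⊕b10⊕b11⊕b12⊕b13⊕b14⊕b15 = 0⊕1⊕1⊕1⊕0⊕1⊕0⊕1 = 1
Syndrome (s8...s1) = 1111 → position 15.

15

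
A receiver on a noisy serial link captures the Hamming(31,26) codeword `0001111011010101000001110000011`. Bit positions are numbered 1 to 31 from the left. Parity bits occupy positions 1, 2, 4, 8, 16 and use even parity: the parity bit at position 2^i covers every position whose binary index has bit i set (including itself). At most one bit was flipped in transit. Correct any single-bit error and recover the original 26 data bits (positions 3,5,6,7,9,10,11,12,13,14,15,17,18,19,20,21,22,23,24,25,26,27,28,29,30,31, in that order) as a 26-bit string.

01110101010000001110000011

s1: b1⊕b3⊕b5⊕b7⊕b9⊕b11⊕b13⊕b15⊕b17⊕b19⊕b21⊕b23⊕b25⊕b27⊕b29⊕b31 = 0⊕0⊕1⊕1⊕1⊕0⊕0⊕0⊕0⊕0⊕0⊕1⊕0⊕0⊕0⊕1 = 1
s2: b2⊕b3⊕b6⊕b7⊕b10⊕b11⊕b14⊕b15⊕b18⊕b19⊕b22⊕b23⊕b26⊕b27⊕b30⊕b31 = 0⊕0⊕1⊕1⊕1⊕0⊕1⊕0⊕0⊕0⊕1⊕1⊕0⊕0⊕1⊕1 = 0
s4: b4⊕b5⊕b6⊕b7⊕b12⊕b13⊕b14⊕b15⊕b20⊕b21⊕b22⊕b23⊕b28⊕b29⊕b30⊕b31 = 1⊕1⊕1⊕1⊕1⊕0⊕1⊕0⊕0⊕0⊕1⊕1⊕0⊕0⊕1⊕1 = 0
s8: b8⊕b9⊕b10⊕b11⊕b12⊕b13⊕b14⊕b15⊕b24⊕b25⊕b26⊕b27⊕b28⊕b29⊕b30⊕b31 = 0⊕1⊕1⊕0⊕1⊕0⊕1⊕0⊕1⊕0⊕0⊕0⊕0⊕0⊕1⊕1 = 1
s16: b16⊕b17⊕b18⊕b19⊕b20⊕b21⊕b22⊕b23⊕b24⊕b25⊕b26⊕b27⊕b28⊕b29⊕b30⊕b31 = 1⊕0⊕0⊕0⊕0⊕0⊕1⊕1⊕1⊕0⊕0⊕0⊕0⊕0⊕1⊕1 = 0
Syndrome (s16...s1) = 01001 → position 9.
Flip bit 9: corrected codeword = 0001111001010101000001110000011
Data bits at positions 3,5,6,7,9,10,11,12,13,14,15,17,18,19,20,21,22,23,24,25,26,27,28,29,30,31: 01110101010000001110000011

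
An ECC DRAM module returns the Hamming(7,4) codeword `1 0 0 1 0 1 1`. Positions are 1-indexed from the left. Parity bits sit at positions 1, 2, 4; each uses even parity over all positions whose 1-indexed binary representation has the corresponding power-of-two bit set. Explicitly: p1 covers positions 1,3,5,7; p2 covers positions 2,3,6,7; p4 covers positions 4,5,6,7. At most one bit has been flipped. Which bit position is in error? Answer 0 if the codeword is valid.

4

s1: b1⊕b3⊕b5⊕b7 = 1⊕0⊕0⊕1 = 0
s2: b2⊕b3⊕b6⊕b7 = 0⊕0⊕1⊕1 = 0
s4: b4⊕b5⊕b6⊕b7 = 1⊕0⊕1⊕1 = 1
Syndrome (s4...s1) = 100 → position 4.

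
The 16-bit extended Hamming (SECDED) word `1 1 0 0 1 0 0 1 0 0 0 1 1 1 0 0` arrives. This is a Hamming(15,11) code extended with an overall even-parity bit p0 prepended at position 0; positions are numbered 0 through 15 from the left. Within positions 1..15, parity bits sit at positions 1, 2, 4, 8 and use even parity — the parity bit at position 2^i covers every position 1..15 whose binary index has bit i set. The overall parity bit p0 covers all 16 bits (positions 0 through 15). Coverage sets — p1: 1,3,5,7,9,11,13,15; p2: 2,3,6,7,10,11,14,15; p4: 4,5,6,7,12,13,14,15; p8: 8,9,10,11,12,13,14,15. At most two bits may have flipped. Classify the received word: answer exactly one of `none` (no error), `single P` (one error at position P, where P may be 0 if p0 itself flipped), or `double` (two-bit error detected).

single 8

s1: b1⊕b3⊕b5⊕b7⊕b9⊕b11⊕b13⊕b15 = 1⊕0⊕0⊕1⊕0⊕1⊕1⊕0 = 0
s2: b2⊕b3⊕b6⊕b7⊕b10⊕b11⊕b14⊕b15 = 0⊕0⊕0⊕1⊕0⊕1⊕0⊕0 = 0
s4: b4⊕b5⊕b6⊕b7⊕b12⊕b13⊕b14⊕b15 = 1⊕0⊕0⊕1⊕1⊕1⊕0⊕0 = 0
s8: b8⊕b9⊕b10⊕b11⊕b12⊕b13⊕b14⊕b15 = 0⊕0⊕0⊕1⊕1⊕1⊕0⊕0 = 1
Syndrome (s8...s1) = 1000 → position 8.
Overall parity (XOR of all 16 bits, including p0): 1⊕1⊕0⊕0⊕1⊕0⊕0⊕1⊕0⊕0⊕0⊕1⊕1⊕1⊕0⊕0 = 1
Overall=1, syndrome position=8 → single-bit error at position 8.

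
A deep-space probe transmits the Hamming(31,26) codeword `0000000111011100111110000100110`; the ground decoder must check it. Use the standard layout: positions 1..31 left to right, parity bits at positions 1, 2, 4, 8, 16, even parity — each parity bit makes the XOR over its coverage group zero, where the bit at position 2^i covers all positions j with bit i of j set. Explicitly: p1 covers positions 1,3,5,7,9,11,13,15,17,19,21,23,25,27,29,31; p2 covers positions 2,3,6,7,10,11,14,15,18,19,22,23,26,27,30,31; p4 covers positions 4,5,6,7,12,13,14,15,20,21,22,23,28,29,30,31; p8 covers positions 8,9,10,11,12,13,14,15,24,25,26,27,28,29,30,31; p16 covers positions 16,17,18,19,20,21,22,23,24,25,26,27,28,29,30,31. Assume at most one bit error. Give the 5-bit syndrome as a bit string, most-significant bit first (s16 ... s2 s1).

s1: b1⊕b3⊕b5⊕b7⊕b9⊕b11⊕b13⊕b15⊕b17⊕b19⊕b21⊕b23⊕b25⊕b27⊕b29⊕b31 = 0⊕0⊕0⊕0⊕1⊕0⊕1⊕0⊕1⊕1⊕1⊕0⊕0⊕0⊕1⊕0 = 0
s2: b2⊕b3⊕b6⊕b7⊕b10⊕b11⊕b14⊕b15⊕b18⊕b19⊕b22⊕b23⊕b26⊕b27⊕b30⊕b31 = 0⊕0⊕0⊕0⊕1⊕0⊕1⊕0⊕1⊕1⊕0⊕0⊕1⊕0⊕1⊕0 = 0
s4: b4⊕b5⊕b6⊕b7⊕b12⊕b13⊕b14⊕b15⊕b20⊕b21⊕b22⊕b23⊕b28⊕b29⊕b30⊕b31 = 0⊕0⊕0⊕0⊕1⊕1⊕1⊕0⊕1⊕1⊕0⊕0⊕0⊕1⊕1⊕0 = 1
s8: b8⊕b9⊕b10⊕b11⊕b12⊕b13⊕b14⊕b15⊕b24⊕b25⊕b26⊕b27⊕b28⊕b29⊕b30⊕b31 = 1⊕1⊕1⊕0⊕1⊕1⊕1⊕0⊕0⊕0⊕1⊕0⊕0⊕1⊕1⊕0 = 1
s16: b16⊕b17⊕b18⊕b19⊕b20⊕b21⊕b22⊕b23⊕b24⊕b25⊕b26⊕b27⊕b28⊕b29⊕b30⊕b31 = 0⊕1⊕1⊕1⊕1⊕1⊕0⊕0⊕0⊕0⊕1⊕0⊕0⊕1⊕1⊕0 = 0
Syndrome (s16...s1) = 01100 → position 12.

01100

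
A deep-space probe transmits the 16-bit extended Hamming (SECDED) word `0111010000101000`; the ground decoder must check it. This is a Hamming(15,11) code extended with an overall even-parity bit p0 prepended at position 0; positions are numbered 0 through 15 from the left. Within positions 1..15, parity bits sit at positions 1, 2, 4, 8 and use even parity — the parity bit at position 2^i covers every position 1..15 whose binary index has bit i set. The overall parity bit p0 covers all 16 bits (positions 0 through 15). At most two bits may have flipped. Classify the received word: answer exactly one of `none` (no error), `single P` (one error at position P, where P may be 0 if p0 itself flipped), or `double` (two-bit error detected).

s1: b1⊕b3⊕b5⊕b7⊕b9⊕b11⊕b13⊕b15 = 1⊕1⊕1⊕0⊕0⊕0⊕0⊕0 = 1
s2: b2⊕b3⊕b6⊕b7⊕b10⊕b11⊕b14⊕b15 = 1⊕1⊕0⊕0⊕1⊕0⊕0⊕0 = 1
s4: b4⊕b5⊕b6⊕b7⊕b12⊕b13⊕b14⊕b15 = 0⊕1⊕0⊕0⊕1⊕0⊕0⊕0 = 0
s8: b8⊕b9⊕b10⊕b11⊕b12⊕b13⊕b14⊕b15 = 0⊕0⊕1⊕0⊕1⊕0⊕0⊕0 = 0
Syndrome (s8...s1) = 0011 → position 3.
Overall parity (XOR of all 16 bits, including p0): 0⊕1⊕1⊕1⊕0⊕1⊕0⊕0⊕0⊕0⊕1⊕0⊕1⊕0⊕0⊕0 = 0
Overall=0, syndrome position=3 → double-bit error detected (uncorrectable).

double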